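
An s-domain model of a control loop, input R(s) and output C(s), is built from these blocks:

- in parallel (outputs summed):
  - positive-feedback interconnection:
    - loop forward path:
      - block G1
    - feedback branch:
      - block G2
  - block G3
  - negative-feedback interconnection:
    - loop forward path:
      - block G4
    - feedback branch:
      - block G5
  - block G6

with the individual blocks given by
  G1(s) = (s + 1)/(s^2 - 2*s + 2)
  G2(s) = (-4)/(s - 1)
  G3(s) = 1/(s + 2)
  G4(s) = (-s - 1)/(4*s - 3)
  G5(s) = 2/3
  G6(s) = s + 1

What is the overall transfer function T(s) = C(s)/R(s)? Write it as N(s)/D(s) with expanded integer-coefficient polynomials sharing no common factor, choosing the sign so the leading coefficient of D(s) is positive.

Answer: (10*s^6 - 14*s^5 + 30*s^4 + 154*s^3 + 21*s^2 - 345*s - 56)/(10*s^5 - 21*s^4 + 31*s^3 + 158*s^2 - 158*s - 44)

Working:
Step 1 - reduce the feedback loop with forward G1 and return G2; result (s^2 - 1)/(s^3 - 3*s^2 + 8*s + 2)
Step 2 - feedback reduction of G4, G5; result (-3*s - 3)/(10*s - 11)
Step 3 - add [G1/(1-G1*G2)], G3, [G4/(1+G4*G5)], G6 (parallel): this yields T(s), and no further normalization is needed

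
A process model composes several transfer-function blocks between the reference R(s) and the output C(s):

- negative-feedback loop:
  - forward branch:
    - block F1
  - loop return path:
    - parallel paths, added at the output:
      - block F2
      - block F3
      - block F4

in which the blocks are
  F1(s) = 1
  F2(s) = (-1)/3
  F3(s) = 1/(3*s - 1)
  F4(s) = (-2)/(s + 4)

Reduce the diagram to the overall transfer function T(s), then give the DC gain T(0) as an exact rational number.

(1) sum the parallel branches F2, F3, F4 = (-3*s^2 - 26*s + 22)/(9*s^2 + 33*s - 12)
(2) reduce the feedback loop with forward F1 and return (F2+F3+F4) = (9*s^2 + 33*s - 12)/(6*s^2 + 7*s + 10)
Step 2 gives the overall T(s). Then T(0) = -12/10 = -6/5.

Final answer: -6/5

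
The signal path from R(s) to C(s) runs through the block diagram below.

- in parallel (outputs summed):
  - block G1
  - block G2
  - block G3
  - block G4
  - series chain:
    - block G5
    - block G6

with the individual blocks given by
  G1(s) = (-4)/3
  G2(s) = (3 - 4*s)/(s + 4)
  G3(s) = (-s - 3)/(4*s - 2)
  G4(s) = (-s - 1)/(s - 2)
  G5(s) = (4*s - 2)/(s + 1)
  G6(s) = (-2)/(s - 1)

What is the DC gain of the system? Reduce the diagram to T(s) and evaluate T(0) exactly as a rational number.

Answer: -31/12

Working:
[1] multiply G5, G6 (series) = (4 - 8*s)/(s^2 - 1)
[2] sum the parallel branches G1, G2, G3, G4, (G5*G6) = (-79*s^5 - 33*s^4 - 23*s^3 + 941*s^2 - 810*s + 124)/(12*s^5 + 18*s^4 - 120*s^3 + 30*s^2 + 108*s - 48)
Evaluating the step-2 result (the overall T(s)) at s = 0 gives T(0) = 124/(-48) = -31/12.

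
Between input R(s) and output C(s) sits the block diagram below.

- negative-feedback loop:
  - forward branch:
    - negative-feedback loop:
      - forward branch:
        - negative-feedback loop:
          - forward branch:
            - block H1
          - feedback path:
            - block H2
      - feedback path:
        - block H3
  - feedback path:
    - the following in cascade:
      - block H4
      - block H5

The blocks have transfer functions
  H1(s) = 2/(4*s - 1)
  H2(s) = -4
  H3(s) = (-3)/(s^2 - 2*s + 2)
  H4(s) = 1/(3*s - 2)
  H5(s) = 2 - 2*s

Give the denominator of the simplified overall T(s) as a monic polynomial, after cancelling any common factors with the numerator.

Step 1. close the feedback loop around H1, H2 = 2/(4*s - 9)
Step 2. feedback reduction of [H1/(1+H1*H2)], H3 = (2*s^2 - 4*s + 4)/(4*s^3 - 17*s^2 + 26*s - 24)
Step 3. series reduction of H4, H5 = (2 - 2*s)/(3*s - 2)
Step 4. feedback reduction of [[H1/(1+H1*H2)]/(1+[H1/(1+H1*H2)]*H3)], (H4*H5) = (6*s^3 - 16*s^2 + 20*s - 8)/(12*s^4 - 63*s^3 + 124*s^2 - 140*s + 56)
That last expression is T(s), already simplified. Scaling its denominator by 1/12 (the reciprocal of the leading coefficient) yields the monic denominator.

Hence the answer: s^4 - 21*s^3/4 + 31*s^2/3 - 35*s/3 + 14/3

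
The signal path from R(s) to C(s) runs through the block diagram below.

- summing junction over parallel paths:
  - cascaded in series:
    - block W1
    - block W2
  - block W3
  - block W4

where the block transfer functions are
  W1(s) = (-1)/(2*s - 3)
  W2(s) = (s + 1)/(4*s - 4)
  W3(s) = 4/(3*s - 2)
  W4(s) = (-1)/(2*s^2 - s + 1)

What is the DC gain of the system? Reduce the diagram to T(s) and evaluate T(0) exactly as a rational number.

Step 1 - combine W1, W2 in series -> (-s - 1)/(8*s^2 - 20*s + 12)
Step 2 - reduce the parallel group (W1*W2), W3, W4 -> (58*s^4 - 215*s^3 + 286*s^2 - 207*s + 74)/(48*s^5 - 176*s^4 + 252*s^3 - 200*s^2 + 100*s - 24)
That last expression is T(s); at s = 0 only the constant terms survive, so T(0) = 74/(-24) = -37/12.

Final answer: -37/12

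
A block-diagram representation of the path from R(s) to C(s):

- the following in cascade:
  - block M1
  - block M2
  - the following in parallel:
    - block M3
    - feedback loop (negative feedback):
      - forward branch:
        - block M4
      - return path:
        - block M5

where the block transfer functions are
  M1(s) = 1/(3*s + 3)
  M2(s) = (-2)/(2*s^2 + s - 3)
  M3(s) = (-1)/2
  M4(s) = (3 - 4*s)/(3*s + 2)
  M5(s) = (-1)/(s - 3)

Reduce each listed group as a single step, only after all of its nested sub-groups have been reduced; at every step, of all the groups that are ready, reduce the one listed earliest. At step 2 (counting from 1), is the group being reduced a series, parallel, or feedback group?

Step 1: reduce the feedback loop with forward M4 and return M5
Step 2: reduce the parallel group M3, [M4/(1+M4*M5)]
Step 3: reduce the series chain M1, M2, (M3+[M4/(1+M4*M5)])
At step 2 the group reduced is parallel.

Hence the answer: parallel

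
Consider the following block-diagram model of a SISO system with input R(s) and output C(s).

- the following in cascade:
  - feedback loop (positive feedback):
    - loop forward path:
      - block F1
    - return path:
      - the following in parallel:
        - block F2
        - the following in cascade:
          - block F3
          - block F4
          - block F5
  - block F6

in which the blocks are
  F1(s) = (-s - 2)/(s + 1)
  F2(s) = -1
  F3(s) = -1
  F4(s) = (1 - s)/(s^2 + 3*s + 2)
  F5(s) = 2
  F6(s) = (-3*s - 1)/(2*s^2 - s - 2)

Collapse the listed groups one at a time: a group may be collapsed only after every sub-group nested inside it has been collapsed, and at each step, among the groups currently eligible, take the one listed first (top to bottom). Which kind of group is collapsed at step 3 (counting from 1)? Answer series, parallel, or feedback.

Answer: feedback

Working:
(1) reduce the series chain F3, F4, F5
(2) combine F2, (F3*F4*F5) in parallel
(3) close the feedback loop around F1, (F2+(F3*F4*F5))
(4) reduce the series chain [F1/(1-F1*(F2+(F3*F4*F5)))], F6
So the answer for step 3 is feedback.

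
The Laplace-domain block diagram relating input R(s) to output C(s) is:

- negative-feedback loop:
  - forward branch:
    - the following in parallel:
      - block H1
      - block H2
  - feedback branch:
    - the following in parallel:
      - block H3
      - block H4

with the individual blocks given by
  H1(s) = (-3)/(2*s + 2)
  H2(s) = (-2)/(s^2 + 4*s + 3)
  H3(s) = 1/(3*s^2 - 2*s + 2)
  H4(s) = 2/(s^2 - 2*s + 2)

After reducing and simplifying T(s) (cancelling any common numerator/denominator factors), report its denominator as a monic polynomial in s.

The answer is s^6 + 4*s^5/3 - 11*s^4/3 + 11*s^3/6 - 19*s^2/2 + 22*s/3 - 9.

Reasoning:
Step 1 - combine H1, H2 in parallel: (-3*s - 13)/(2*s^2 + 8*s + 6)
Step 2 - parallel reduction of H3, H4: (7*s^2 - 6*s + 6)/(3*s^4 - 8*s^3 + 12*s^2 - 8*s + 4)
Step 3 - collapse the loop ((H1+H2) forward, (H3+H4) return): (-9*s^5 - 15*s^4 + 68*s^3 - 132*s^2 + 92*s - 52)/(6*s^6 + 8*s^5 - 22*s^4 + 11*s^3 - 57*s^2 + 44*s - 54)
No further cancellation is possible in the step-3 result, so that is T(s). Its denominator becomes monic after dividing by the leading coefficient 6.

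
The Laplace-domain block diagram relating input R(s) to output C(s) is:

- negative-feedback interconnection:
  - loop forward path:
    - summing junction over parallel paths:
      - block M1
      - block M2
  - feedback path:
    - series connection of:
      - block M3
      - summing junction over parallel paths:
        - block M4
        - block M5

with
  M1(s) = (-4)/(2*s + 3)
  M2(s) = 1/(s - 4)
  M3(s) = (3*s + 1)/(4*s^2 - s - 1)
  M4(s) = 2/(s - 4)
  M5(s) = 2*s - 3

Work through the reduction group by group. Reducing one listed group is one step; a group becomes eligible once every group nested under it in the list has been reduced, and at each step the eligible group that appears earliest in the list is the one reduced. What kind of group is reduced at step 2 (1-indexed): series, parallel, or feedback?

The answer is parallel.

Reasoning:
Step 1: reduce the parallel group M1, M2
Step 2: combine M4, M5 in parallel
Step 3: series reduction of M3, (M4+M5)
Step 4: feedback reduction of (M1+M2), (M3*(M4+M5))
At step 2 the group reduced is parallel.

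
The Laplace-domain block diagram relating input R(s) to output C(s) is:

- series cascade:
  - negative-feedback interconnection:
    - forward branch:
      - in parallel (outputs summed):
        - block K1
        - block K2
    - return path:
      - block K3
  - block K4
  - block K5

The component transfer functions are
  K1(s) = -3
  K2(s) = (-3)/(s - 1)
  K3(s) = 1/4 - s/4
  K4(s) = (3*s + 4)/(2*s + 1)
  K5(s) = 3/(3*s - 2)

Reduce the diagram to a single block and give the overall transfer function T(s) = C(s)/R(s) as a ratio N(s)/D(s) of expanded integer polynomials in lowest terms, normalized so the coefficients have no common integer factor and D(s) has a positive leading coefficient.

(1) parallel reduction of K1, K2 = (-3*s)/(s - 1)
(2) reduce the feedback loop with forward (K1+K2) and return K3 = (-12*s)/(3*s^2 + s - 4)
(3) multiply [(K1+K2)/(1+(K1+K2)*K3)], K4, K5 (series), giving the overall T(s)

Final answer: (-36*s)/(6*s^3 - 7*s^2 - s + 2)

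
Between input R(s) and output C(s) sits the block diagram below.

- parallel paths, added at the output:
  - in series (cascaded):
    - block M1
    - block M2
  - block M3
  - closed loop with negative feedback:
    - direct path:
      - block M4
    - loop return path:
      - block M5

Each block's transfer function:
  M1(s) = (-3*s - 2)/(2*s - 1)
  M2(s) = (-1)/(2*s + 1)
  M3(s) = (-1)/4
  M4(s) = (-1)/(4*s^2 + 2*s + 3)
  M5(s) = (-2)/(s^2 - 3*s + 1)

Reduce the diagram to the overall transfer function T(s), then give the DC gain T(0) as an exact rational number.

First reduce the diagram to T(s).

Step 1 - series reduction of M1, M2: (3*s + 2)/(4*s^2 - 1)
Step 2 - close the feedback loop around M4, M5: (-s^2 + 3*s - 1)/(4*s^4 - 10*s^3 + s^2 - 7*s + 5)
Step 3 - combine (M1*M2), M3, [M4/(1+M4*M5)] in parallel: (-16*s^6 + 88*s^5 - 104*s^4 - 2*s^3 - 107*s^2 - 15*s + 49)/(64*s^6 - 160*s^5 - 72*s^3 + 76*s^2 + 28*s - 20)
Step 3 gives the overall T(s). Then T(0) = 49/(-20) = -49/20.

Answer: -49/20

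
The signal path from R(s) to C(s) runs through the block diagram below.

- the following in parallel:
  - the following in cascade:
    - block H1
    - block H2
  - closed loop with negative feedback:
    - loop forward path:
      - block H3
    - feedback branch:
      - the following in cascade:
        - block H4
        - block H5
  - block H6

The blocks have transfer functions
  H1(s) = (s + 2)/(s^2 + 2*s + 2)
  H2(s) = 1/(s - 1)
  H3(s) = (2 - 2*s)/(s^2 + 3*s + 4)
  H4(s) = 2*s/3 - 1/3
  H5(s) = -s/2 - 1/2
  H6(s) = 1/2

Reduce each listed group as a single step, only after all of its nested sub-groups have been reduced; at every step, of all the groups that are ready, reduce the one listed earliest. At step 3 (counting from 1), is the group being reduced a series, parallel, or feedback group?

1. cascade H1, H2
2. series reduction of H4, H5
3. feedback reduction of H3, (H4*H5)
4. parallel reduction of (H1*H2), [H3/(1+H3*(H4*H5))], H6
Step 3: feedback.

Answer: feedback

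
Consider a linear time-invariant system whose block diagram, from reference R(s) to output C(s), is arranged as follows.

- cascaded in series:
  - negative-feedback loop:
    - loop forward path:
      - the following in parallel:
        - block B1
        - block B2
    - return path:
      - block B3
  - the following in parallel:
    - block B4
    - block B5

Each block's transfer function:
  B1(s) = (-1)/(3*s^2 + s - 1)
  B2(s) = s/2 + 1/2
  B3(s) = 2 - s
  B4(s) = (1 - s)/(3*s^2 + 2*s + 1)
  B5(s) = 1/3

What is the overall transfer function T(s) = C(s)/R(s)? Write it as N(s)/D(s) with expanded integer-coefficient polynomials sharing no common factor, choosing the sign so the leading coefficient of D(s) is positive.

First reduce the diagram to T(s).

1. combine B1, B2 in parallel, giving (3*s^3 + 4*s^2 - 3)/(6*s^2 + 2*s - 2)
2. close the feedback loop around (B1+B2), B3, giving (-3*s^3 - 4*s^2 + 3)/(3*s^4 - 2*s^3 - 14*s^2 - 5*s + 8)
3. combine B4, B5 in parallel, giving (3*s^2 - s + 4)/(9*s^2 + 6*s + 3)
4. combine [(B1+B2)/(1+(B1+B2)*B3)], (B4+B5) in series - this is the overall T(s), already in the required normalized form

Answer: (-9*s^5 - 9*s^4 - 8*s^3 - 7*s^2 - 3*s + 12)/(27*s^6 - 129*s^4 - 135*s^3 + 33*s + 24)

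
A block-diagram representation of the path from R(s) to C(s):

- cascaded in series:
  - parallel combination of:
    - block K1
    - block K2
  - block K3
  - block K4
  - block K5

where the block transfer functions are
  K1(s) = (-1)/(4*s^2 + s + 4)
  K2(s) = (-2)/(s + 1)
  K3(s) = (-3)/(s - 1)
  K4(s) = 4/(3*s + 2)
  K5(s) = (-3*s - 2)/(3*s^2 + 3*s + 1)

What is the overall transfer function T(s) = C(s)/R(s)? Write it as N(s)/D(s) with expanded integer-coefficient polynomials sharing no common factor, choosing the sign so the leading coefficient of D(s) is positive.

Answer: (-96*s^2 - 36*s - 108)/(12*s^6 + 15*s^5 + 7*s^4 - 2*s^3 - 15*s^2 - 13*s - 4)

Working:
(1) sum the parallel branches K1, K2, giving (-8*s^2 - 3*s - 9)/(4*s^3 + 5*s^2 + 5*s + 4)
(2) combine (K1+K2), K3, K4, K5 in series; the result is T(s) itself (integer coefficients, no common factor, positive leading denominator coefficient)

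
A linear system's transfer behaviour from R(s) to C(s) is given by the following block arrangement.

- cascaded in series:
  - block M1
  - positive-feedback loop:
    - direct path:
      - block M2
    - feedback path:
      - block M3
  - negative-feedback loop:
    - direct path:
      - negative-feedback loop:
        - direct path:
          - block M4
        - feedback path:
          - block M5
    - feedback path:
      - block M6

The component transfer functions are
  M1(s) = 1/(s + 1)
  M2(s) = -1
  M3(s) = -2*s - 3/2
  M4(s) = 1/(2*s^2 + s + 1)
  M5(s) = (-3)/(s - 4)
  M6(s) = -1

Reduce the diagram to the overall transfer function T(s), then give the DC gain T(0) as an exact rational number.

Step 1. reduce the feedback loop with forward M2 and return M3; result 2/(4*s + 1)
Step 2. reduce the feedback loop with forward M4 and return M5; result (s - 4)/(2*s^3 - 7*s^2 - 3*s - 7)
Step 3. feedback reduction of [M4/(1+M4*M5)], M6; result (s - 4)/(2*s^3 - 7*s^2 - 4*s - 3)
Step 4. combine M1, [M2/(1-M2*M3)], [[M4/(1+M4*M5)]/(1+[M4/(1+M4*M5)]*M6)] in series; result (2*s - 8)/(8*s^5 - 18*s^4 - 49*s^3 - 39*s^2 - 19*s - 3)
DC gain: substitute s = 0 into T(s) from step 4: T(0) = -8/(-3) = 8/3.

Hence the answer: 8/3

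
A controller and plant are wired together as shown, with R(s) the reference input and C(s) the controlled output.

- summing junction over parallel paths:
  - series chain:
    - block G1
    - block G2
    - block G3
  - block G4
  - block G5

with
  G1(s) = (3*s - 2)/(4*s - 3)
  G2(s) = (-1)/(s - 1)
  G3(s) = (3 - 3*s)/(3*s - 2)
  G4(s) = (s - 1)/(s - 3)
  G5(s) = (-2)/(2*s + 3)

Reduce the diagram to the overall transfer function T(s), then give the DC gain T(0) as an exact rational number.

1. series reduction of G1, G2, G3: 3/(4*s - 3)
2. reduce the parallel group (G1*G2*G3), G4, G5: (8*s^3 - 4*s^2 + 6*s - 36)/(8*s^3 - 18*s^2 - 27*s + 27)
DC gain: substitute s = 0 into T(s) from step 2: T(0) = -36/27 = -4/3.

Final answer: -4/3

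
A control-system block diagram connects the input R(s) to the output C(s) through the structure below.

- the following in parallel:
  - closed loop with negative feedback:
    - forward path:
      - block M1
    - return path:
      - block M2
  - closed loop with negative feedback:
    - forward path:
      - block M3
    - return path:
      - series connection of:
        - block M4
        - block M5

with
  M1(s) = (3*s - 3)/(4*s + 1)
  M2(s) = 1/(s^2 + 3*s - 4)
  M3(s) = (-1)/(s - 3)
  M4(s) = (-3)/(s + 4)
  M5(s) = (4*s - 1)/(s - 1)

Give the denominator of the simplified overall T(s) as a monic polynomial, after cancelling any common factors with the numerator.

Answer: s^5 + 17*s^4/4 + 3*s^3/4 + 19*s^2/4 + 73*s/2 + 63/4

Working:
1. reduce the feedback loop with forward M1 and return M2; result (3*s^2 + 9*s - 12)/(4*s^2 + 17*s + 7)
2. multiply M4, M5 (series); result (3 - 12*s)/(s^2 + 3*s - 4)
3. collapse the loop (M3 forward, (M4*M5) return); result (-s^2 - 3*s + 4)/(s^3 - s + 9)
4. add [M1/(1+M1*M2)], [M3/(1+M3*(M4*M5))] (parallel); result (3*s^5 + 5*s^4 - 44*s^3 - 24*s^2 + 140*s - 80)/(4*s^5 + 17*s^4 + 3*s^3 + 19*s^2 + 146*s + 63)
No further cancellation is possible in the step-4 result, so that is T(s). Its denominator becomes monic after dividing by the leading coefficient 4.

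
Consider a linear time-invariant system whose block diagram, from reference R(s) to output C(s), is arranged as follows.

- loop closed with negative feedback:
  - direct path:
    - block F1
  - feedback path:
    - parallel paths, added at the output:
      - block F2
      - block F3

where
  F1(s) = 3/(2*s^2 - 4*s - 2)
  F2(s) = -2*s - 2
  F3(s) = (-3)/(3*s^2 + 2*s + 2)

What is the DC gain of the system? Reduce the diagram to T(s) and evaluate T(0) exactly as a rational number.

Step 1: add F2, F3 (parallel) = (-6*s^3 - 10*s^2 - 8*s - 7)/(3*s^2 + 2*s + 2)
Step 2: feedback reduction of F1, (F2+F3) = (9*s^2 + 6*s + 6)/(6*s^4 - 26*s^3 - 40*s^2 - 36*s - 25)
The step-2 result is T(s). Setting s = 0: T(0) = 6/(-25) = -6/25.

Therefore the answer is -6/25.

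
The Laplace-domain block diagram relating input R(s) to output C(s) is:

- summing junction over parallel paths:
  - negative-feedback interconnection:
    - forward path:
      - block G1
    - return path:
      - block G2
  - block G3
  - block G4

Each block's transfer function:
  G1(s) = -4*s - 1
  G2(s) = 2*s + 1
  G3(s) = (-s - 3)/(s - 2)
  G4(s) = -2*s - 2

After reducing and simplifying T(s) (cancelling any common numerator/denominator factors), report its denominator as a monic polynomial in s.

1. collapse the loop (G1 forward, G2 return) gives (4*s + 1)/(8*s^2 + 6*s)
2. combine [G1/(1+G1*G2)], G3, G4 in parallel gives (-16*s^4 - 4*s^3 + 18*s^2 - s - 2)/(8*s^3 - 10*s^2 - 12*s)
The result of step 2 is T(s) in lowest terms. Its denominator has leading coefficient 8; dividing the denominator through by 8 makes it monic.

Final answer: s^3 - 5*s^2/4 - 3*s/2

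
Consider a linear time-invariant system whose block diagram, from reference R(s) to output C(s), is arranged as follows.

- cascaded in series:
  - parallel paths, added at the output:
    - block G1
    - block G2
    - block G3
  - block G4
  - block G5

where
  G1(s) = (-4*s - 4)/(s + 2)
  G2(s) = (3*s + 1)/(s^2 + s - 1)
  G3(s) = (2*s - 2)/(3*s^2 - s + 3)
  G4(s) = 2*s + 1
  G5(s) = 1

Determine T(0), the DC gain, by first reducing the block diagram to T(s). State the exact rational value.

The answer is -11/3.

Reasoning:
Step 1: parallel reduction of G1, G2, G3; result (-12*s^5 - 9*s^4 + 18*s^3 - 8*s^2 + 9*s + 22)/(3*s^5 + 8*s^4 + 3*s^3 + 2*s^2 + 5*s - 6)
Step 2: series reduction of (G1+G2+G3), G4, G5; result (-24*s^6 - 30*s^5 + 27*s^4 + 2*s^3 + 10*s^2 + 53*s + 22)/(3*s^5 + 8*s^4 + 3*s^3 + 2*s^2 + 5*s - 6)
DC gain: substitute s = 0 into T(s) from step 2: T(0) = 22/(-6) = -11/3.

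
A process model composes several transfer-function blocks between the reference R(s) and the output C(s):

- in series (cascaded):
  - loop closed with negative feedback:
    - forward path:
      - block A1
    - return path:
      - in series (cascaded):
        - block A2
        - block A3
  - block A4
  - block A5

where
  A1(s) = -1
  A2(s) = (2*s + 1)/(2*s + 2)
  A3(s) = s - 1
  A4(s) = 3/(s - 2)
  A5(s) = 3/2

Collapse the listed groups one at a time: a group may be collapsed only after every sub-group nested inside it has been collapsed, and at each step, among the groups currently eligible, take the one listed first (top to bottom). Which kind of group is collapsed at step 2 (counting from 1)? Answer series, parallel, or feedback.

The answer is feedback.

Reasoning:
[1] multiply A2, A3 (series)
[2] apply the feedback formula to A1, (A2*A3)
[3] cascade [A1/(1+A1*(A2*A3))], A4, A5
So the answer for step 2 is feedback.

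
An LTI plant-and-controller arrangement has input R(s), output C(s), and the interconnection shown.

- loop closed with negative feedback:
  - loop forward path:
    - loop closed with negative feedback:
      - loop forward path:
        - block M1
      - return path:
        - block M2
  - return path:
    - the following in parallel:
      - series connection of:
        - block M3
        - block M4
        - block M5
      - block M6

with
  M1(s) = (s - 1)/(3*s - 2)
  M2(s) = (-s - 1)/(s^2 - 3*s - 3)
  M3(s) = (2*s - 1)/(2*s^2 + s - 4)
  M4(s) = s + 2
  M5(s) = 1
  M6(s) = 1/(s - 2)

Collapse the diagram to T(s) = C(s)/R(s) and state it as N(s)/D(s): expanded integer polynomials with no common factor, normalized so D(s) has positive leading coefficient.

Reducing step by step:

Step 1 - collapse the loop (M1 forward, M2 return); result (s^3 - 4*s^2 + 3)/(3*s^3 - 12*s^2 - 3*s + 7)
Step 2 - cascade M3, M4, M5; result (2*s^2 + 3*s - 2)/(2*s^2 + s - 4)
Step 3 - reduce the parallel group (M3*M4*M5), M6; result (2*s^3 + s^2 - 7*s)/(2*s^3 - 3*s^2 - 6*s + 8)
Step 4 - close the feedback loop around [M1/(1+M1*M2)], ((M3*M4*M5)+M6), giving the overall T(s)

Answer: (2*s^6 - 11*s^5 + 6*s^4 + 38*s^3 - 41*s^2 - 18*s + 24)/(8*s^6 - 40*s^5 + s^4 + 153*s^3 - 96*s^2 - 87*s + 56)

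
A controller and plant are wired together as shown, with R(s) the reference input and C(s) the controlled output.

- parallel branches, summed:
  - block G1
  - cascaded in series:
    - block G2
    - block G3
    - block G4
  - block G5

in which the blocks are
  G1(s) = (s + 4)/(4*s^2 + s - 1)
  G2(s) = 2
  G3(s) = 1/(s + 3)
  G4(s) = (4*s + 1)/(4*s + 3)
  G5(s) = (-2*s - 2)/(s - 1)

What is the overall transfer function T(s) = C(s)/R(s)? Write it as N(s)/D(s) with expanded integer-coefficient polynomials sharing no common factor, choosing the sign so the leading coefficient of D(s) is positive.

First reduce the diagram to T(s).

Step 1: multiply G2, G3, G4 (series) = (8*s + 2)/(4*s^2 + 15*s + 9)
Step 2: add G1, (G2*G3*G4), G5 (parallel), giving the overall T(s)

Answer: (-32*s^5 - 124*s^4 - 211*s^3 - 66*s^2 + s - 16)/(16*s^5 + 48*s^4 - 17*s^3 - 53*s^2 - 3*s + 9)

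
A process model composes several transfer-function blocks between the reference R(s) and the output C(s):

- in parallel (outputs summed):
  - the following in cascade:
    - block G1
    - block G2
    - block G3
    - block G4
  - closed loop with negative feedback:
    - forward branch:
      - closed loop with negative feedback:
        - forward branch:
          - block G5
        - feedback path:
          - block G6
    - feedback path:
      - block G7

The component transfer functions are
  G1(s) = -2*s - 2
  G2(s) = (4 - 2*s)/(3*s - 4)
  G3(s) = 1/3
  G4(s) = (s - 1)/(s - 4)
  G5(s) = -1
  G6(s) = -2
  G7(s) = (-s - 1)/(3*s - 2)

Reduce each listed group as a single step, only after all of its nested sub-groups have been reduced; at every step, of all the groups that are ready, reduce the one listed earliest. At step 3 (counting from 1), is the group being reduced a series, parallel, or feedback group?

Step 1: reduce the series chain G1, G2, G3, G4
Step 2: feedback reduction of G5, G6
Step 3: close the feedback loop around [G5/(1+G5*G6)], G7
Step 4: sum the parallel branches (G1*G2*G3*G4), [[G5/(1+G5*G6)]/(1+[G5/(1+G5*G6)]*G7)]
At step 3 the group reduced is feedback.

Final answer: feedback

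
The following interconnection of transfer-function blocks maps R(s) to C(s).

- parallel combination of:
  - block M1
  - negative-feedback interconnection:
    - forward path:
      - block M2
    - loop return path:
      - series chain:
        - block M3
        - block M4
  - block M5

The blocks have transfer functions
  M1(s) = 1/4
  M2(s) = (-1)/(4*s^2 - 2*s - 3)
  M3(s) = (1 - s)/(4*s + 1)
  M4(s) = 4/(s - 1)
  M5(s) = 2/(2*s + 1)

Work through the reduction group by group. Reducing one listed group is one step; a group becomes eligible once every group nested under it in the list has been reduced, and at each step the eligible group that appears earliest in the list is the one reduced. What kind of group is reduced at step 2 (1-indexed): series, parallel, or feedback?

Answer: feedback

Working:
[1] cascade M3, M4
[2] reduce the feedback loop with forward M2 and return (M3*M4)
[3] sum the parallel branches M1, [M2/(1+M2*(M3*M4))], M5
The group at step 2 is a feedback group.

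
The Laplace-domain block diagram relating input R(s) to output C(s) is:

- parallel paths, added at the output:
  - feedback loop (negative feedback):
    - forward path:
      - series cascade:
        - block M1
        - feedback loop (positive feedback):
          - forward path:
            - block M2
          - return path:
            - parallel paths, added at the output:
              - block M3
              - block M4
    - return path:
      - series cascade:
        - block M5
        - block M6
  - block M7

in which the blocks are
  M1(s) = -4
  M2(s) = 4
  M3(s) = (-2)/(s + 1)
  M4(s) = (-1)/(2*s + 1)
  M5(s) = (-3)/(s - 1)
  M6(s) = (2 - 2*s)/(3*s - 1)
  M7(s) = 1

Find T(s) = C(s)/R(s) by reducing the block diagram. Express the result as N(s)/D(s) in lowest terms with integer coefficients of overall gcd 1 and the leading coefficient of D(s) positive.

Answer: (-90*s^3 - 237*s^2 - 272*s - 93)/(6*s^3 - 125*s^2 - 272*s - 109)

Working:
[1] combine M3, M4 in parallel gives (-5*s - 3)/(2*s^2 + 3*s + 1)
[2] collapse the loop (M2 forward, (M3+M4) return) gives (8*s^2 + 12*s + 4)/(2*s^2 + 23*s + 13)
[3] cascade M1, [M2/(1-M2*(M3+M4))] gives (-32*s^2 - 48*s - 16)/(2*s^2 + 23*s + 13)
[4] reduce the series chain M5, M6 gives 6/(3*s - 1)
[5] feedback reduction of (M1*[M2/(1-M2*(M3+M4))]), (M5*M6) gives (-96*s^3 - 112*s^2 + 16)/(6*s^3 - 125*s^2 - 272*s - 109)
[6] sum the parallel branches [(M1*[M2/(1-M2*(M3+M4))])/(1+(M1*[M2/(1-M2*(M3+M4))])*(M5*M6))], M7 - this is the overall T(s), already in the required normalized form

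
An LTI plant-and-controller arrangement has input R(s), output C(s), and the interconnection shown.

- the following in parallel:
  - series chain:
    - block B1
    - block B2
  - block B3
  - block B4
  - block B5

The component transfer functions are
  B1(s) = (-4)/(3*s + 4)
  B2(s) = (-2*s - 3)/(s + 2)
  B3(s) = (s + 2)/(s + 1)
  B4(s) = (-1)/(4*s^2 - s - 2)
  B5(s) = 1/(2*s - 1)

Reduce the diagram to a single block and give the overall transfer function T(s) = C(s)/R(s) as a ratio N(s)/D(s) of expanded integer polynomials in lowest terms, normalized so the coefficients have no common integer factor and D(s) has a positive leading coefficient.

Answer: (24*s^6 + 186*s^5 + 274*s^4 - 100*s^3 - 299*s^2 - 30*s + 48)/(24*s^6 + 86*s^5 + 57*s^4 - 77*s^3 - 76*s^2 + 12*s + 16)

Working:
Step 1. series reduction of B1, B2: (8*s + 12)/(3*s^2 + 10*s + 8)
Step 2. reduce the parallel group (B1*B2), B3, B4, B5, giving the overall T(s)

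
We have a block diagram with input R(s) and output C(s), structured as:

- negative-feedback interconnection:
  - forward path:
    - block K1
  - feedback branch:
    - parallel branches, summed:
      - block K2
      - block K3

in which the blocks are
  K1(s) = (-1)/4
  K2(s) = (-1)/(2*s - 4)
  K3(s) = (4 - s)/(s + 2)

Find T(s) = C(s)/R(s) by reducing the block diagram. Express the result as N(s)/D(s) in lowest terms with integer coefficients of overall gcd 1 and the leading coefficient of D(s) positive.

Answer: (8 - 2*s^2)/(10*s^2 - 11*s - 14)

Working:
(1) add K2, K3 (parallel) gives (-2*s^2 + 11*s - 18)/(2*s^2 - 8)
(2) reduce the feedback loop with forward K1 and return (K2+K3) - this is the overall T(s), already in the required normalized form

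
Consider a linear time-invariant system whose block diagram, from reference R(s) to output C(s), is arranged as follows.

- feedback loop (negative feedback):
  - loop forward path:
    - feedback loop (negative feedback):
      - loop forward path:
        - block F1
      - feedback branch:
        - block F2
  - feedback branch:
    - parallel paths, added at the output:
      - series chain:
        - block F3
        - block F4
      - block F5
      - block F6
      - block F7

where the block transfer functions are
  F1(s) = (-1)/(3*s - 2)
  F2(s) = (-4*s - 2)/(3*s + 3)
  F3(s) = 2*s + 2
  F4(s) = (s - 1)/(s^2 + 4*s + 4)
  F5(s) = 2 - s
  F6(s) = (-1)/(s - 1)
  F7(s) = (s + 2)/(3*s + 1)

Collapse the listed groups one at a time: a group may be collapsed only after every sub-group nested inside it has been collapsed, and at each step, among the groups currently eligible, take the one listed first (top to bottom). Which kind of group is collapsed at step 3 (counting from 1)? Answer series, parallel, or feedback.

Step 1. reduce the feedback loop with forward F1 and return F2
Step 2. reduce the series chain F3, F4
Step 3. reduce the parallel group (F3*F4), F5, F6, F7
Step 4. collapse the loop ([F1/(1+F1*F2)] forward, ((F3*F4)+F5+F6+F7) return)
Step 3: parallel.

Therefore the answer is parallel.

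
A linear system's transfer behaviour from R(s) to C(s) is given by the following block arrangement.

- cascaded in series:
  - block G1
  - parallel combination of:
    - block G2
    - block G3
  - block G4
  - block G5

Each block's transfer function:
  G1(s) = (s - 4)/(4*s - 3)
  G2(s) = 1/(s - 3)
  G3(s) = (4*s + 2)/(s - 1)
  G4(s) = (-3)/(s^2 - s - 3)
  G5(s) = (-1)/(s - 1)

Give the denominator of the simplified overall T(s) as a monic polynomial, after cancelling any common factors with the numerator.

Step 1: add G2, G3 (parallel) -> (4*s^2 - 9*s - 7)/(s^2 - 4*s + 3)
Step 2: cascade G1, (G2+G3), G4, G5 -> (12*s^3 - 75*s^2 + 87*s + 84)/(4*s^6 - 27*s^5 + 54*s^4 - 7*s^3 - 87*s^2 + 90*s - 27)
No further cancellation is possible in the step-2 result, so that is T(s). Its denominator becomes monic after dividing by the leading coefficient 4.

Answer: s^6 - 27*s^5/4 + 27*s^4/2 - 7*s^3/4 - 87*s^2/4 + 45*s/2 - 27/4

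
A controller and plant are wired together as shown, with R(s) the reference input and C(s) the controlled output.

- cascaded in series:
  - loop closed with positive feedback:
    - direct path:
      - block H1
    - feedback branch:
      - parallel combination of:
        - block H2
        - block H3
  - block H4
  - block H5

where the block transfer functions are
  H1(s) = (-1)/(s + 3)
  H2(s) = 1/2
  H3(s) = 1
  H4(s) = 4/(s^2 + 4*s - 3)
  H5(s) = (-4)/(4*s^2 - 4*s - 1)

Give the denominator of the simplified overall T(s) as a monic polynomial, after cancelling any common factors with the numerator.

The answer is s^5 + 15*s^4/2 + 25*s^3/4 - 245*s^2/8 + 39*s/4 + 27/8.

Reasoning:
Step 1: sum the parallel branches H2, H3 -> 3/2
Step 2: reduce the feedback loop with forward H1 and return (H2+H3) -> (-2)/(2*s + 9)
Step 3: reduce the series chain [H1/(1-H1*(H2+H3))], H4, H5 -> 32/(8*s^5 + 60*s^4 + 50*s^3 - 245*s^2 + 78*s + 27)
The result of step 3 is T(s) in lowest terms. Its denominator has leading coefficient 8; dividing the denominator through by 8 makes it monic.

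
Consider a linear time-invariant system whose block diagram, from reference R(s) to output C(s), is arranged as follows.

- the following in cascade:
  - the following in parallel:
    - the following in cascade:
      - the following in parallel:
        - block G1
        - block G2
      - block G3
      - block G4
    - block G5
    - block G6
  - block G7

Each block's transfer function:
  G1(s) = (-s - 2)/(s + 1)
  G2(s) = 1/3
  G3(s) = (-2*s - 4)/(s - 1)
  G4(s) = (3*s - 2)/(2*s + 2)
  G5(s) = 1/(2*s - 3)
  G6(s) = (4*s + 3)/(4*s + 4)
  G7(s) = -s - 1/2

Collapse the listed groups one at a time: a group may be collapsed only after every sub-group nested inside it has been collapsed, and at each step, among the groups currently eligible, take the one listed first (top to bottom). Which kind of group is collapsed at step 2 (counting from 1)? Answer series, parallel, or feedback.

Step 1. combine G1, G2 in parallel
Step 2. cascade (G1+G2), G3, G4
Step 3. add ((G1+G2)*G3*G4), G5, G6 (parallel)
Step 4. reduce the series chain (((G1+G2)*G3*G4)+G5+G6), G7
Step 2 collapses a series group.

Answer: series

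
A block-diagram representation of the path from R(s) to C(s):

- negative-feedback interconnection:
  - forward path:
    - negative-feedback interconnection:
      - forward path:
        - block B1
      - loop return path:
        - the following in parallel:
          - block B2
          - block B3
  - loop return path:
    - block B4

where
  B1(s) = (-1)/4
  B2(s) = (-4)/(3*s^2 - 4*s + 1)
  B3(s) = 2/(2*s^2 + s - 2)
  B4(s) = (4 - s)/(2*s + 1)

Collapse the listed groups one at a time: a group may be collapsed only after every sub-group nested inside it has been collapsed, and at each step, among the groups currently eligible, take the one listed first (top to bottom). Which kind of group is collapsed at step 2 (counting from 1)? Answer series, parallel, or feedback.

Step 1. sum the parallel branches B2, B3
Step 2. close the feedback loop around B1, (B2+B3)
Step 3. close the feedback loop around [B1/(1+B1*(B2+B3))], B4
Step 2 collapses a feedback group.

Answer: feedback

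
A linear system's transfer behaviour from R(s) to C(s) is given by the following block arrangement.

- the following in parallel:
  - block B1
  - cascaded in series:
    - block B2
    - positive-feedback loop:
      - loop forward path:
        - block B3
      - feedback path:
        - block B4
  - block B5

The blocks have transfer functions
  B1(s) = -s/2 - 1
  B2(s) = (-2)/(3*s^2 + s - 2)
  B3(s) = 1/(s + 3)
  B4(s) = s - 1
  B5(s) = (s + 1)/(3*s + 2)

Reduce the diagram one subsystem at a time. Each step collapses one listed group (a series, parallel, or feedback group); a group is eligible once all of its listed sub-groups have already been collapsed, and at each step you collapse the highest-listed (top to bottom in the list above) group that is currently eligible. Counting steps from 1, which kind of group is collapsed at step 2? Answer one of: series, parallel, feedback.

Answer: series

Working:
Step 1: reduce the feedback loop with forward B3 and return B4
Step 2: multiply B2, [B3/(1-B3*B4)] (series)
Step 3: combine B1, (B2*[B3/(1-B3*B4)]), B5 in parallel
Step 2: series.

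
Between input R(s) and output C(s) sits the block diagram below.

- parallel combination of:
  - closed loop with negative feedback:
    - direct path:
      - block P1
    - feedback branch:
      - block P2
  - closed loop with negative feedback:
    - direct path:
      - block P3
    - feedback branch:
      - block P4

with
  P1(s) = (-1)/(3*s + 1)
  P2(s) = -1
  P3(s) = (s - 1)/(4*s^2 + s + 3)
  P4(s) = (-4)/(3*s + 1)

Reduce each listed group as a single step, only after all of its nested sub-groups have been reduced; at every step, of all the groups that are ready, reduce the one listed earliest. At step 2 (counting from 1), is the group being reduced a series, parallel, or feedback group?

1. reduce the feedback loop with forward P1 and return P2
2. feedback reduction of P3, P4
3. add [P1/(1+P1*P2)], [P3/(1+P3*P4)] (parallel)
So the answer for step 2 is feedback.

Therefore the answer is feedback.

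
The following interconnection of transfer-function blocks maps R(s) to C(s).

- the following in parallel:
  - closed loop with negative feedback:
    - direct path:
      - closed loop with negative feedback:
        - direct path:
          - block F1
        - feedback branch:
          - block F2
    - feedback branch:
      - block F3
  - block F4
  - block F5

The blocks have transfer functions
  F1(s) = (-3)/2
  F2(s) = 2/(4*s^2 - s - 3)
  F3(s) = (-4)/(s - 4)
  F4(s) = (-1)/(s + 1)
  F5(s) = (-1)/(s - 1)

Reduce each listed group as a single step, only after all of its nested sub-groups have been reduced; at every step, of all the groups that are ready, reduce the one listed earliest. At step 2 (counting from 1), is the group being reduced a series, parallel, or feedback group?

1. feedback reduction of F1, F2
2. apply the feedback formula to [F1/(1+F1*F2)], F3
3. reduce the parallel group [[F1/(1+F1*F2)]/(1+[F1/(1+F1*F2)]*F3)], F4, F5
At step 2 the group reduced is feedback.

Final answer: feedback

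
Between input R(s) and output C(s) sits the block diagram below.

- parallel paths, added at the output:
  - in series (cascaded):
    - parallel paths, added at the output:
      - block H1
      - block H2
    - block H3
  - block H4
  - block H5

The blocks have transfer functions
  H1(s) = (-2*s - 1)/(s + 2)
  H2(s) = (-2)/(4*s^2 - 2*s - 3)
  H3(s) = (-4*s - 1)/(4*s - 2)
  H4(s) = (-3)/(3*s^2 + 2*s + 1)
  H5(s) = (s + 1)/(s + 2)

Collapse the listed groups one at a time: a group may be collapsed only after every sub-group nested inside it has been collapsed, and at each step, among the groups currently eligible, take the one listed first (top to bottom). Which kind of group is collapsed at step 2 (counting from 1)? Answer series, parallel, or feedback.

The answer is series.

Reasoning:
Step 1. sum the parallel branches H1, H2
Step 2. cascade (H1+H2), H3
Step 3. add ((H1+H2)*H3), H4, H5 (parallel)
At step 2 the group reduced is series.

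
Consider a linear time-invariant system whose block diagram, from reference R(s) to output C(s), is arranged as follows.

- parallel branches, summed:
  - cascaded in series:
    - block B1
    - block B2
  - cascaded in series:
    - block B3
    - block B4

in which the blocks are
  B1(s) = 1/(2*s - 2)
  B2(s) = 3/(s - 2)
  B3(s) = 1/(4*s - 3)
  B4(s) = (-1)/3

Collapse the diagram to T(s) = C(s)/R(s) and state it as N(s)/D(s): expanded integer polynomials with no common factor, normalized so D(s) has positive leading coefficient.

The answer is (-2*s^2 + 42*s - 31)/(24*s^3 - 90*s^2 + 102*s - 36).

Reasoning:
Step 1: cascade B1, B2: 3/(2*s^2 - 6*s + 4)
Step 2: combine B3, B4 in series: (-1)/(12*s - 9)
Step 3: combine (B1*B2), (B3*B4) in parallel, which is the overall transfer function T(s) = C(s)/R(s) in lowest terms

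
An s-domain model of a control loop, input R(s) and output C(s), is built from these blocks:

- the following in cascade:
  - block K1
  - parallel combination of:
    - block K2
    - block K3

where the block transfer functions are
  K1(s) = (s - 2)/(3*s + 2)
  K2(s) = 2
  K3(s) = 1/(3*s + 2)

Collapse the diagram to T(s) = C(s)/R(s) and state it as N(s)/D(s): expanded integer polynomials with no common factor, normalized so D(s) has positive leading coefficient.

The answer is (6*s^2 - 7*s - 10)/(9*s^2 + 12*s + 4).

Reasoning:
Step 1 - reduce the parallel group K2, K3 -> (6*s + 5)/(3*s + 2)
Step 2 - series reduction of K1, (K2+K3) - this is the overall T(s), already in the required normalized form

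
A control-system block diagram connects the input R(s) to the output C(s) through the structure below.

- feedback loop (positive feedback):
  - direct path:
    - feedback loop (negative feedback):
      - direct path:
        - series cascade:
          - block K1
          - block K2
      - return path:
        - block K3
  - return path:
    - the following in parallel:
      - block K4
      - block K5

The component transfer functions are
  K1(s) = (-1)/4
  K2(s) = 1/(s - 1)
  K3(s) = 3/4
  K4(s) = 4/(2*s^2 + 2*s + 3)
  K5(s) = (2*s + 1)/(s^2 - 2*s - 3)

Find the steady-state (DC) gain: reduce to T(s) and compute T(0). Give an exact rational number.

Step 1 - multiply K1, K2 (series); result (-1)/(4*s - 4)
Step 2 - close the feedback loop around (K1*K2), K3; result (-4)/(16*s - 19)
Step 3 - parallel reduction of K4, K5; result (4*s^3 + 10*s^2 - 9)/(2*s^4 - 2*s^3 - 7*s^2 - 12*s - 9)
Step 4 - apply the feedback formula to [(K1*K2)/(1+(K1*K2)*K3)], (K4+K5); result (-8*s^4 + 8*s^3 + 28*s^2 + 48*s + 36)/(32*s^5 - 70*s^4 - 58*s^3 - 19*s^2 + 84*s + 135)
Evaluating the step-4 result (the overall T(s)) at s = 0 gives T(0) = 36/135 = 4/15.

Therefore the answer is 4/15.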